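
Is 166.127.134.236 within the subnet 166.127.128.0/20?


Subnet network: 166.127.128.0
Test IP AND mask: 166.127.128.0
Yes, 166.127.134.236 is in 166.127.128.0/20


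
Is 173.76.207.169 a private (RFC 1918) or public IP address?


RFC 1918 private ranges:
  10.0.0.0/8 (10.0.0.0 - 10.255.255.255)
  172.16.0.0/12 (172.16.0.0 - 172.31.255.255)
  192.168.0.0/16 (192.168.0.0 - 192.168.255.255)
Public (not in any RFC 1918 range)


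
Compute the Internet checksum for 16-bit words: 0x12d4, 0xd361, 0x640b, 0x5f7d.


Sum all words (with carry folding):
+ 0x12d4 = 0x12d4
+ 0xd361 = 0xe635
+ 0x640b = 0x4a41
+ 0x5f7d = 0xa9be
One's complement: ~0xa9be
Checksum = 0x5641


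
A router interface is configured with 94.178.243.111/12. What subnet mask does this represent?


/12 means 12 network bits, 20 host bits
Binary: 11111111111100000000000000000000
Mask: 255.240.0.0


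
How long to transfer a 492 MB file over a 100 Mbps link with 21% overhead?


Effective throughput = 100 * (1 - 21/100) = 79 Mbps
File size in Mb = 492 * 8 = 3936 Mb
Time = 3936 / 79
Time = 49.8228 seconds


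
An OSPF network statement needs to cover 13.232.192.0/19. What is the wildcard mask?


Subnet mask: 255.255.224.0
Wildcard = 255.255.255.255 - subnet mask
255 - 255 = 0
255 - 255 = 0
255 - 224 = 31
255 - 0 = 255
Wildcard: 0.0.31.255


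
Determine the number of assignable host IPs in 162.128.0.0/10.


Host bits = 32 - 10 = 22
Total addresses = 2^22 = 4194304
Usable = total - 2 (network and broadcast)
Usable hosts: 4194302


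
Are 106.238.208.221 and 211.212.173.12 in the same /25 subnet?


Mask: 255.255.255.128
106.238.208.221 AND mask = 106.238.208.128
211.212.173.12 AND mask = 211.212.173.0
No, different subnets (106.238.208.128 vs 211.212.173.0)


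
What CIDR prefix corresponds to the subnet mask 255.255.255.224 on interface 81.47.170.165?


Binary: 11111111.11111111.11111111.11100000
Count leading 1s
Prefix: /27


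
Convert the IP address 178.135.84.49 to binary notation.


178 = 10110010
135 = 10000111
84 = 01010100
49 = 00110001
Binary: 10110010.10000111.01010100.00110001


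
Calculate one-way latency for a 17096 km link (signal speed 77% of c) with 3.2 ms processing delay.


Speed = 0.77 * 3e5 km/s = 231000 km/s
Propagation delay = 17096 / 231000 = 0.074 s = 74.0087 ms
Processing delay = 3.2 ms
Total one-way latency = 77.2087 ms


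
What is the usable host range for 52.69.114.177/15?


Network: 52.68.0.0
Broadcast: 52.69.255.255
First usable = network + 1
Last usable = broadcast - 1
Range: 52.68.0.1 to 52.69.255.254


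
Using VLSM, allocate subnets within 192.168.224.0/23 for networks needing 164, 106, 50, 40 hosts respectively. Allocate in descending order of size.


164 hosts -> /24 (254 usable): 192.168.224.0/24
106 hosts -> /25 (126 usable): 192.168.225.0/25
50 hosts -> /26 (62 usable): 192.168.225.128/26
40 hosts -> /26 (62 usable): 192.168.225.192/26
Allocation: 192.168.224.0/24 (164 hosts, 254 usable); 192.168.225.0/25 (106 hosts, 126 usable); 192.168.225.128/26 (50 hosts, 62 usable); 192.168.225.192/26 (40 hosts, 62 usable)


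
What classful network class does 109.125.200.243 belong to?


First octet: 109
Binary: 01101101
0xxxxxxx -> Class A (1-126)
Class A, default mask 255.0.0.0 (/8)


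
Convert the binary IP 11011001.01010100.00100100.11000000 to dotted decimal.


11011001 = 217
01010100 = 84
00100100 = 36
11000000 = 192
IP: 217.84.36.192


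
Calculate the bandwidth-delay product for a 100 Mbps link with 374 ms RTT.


BDP = bandwidth * RTT
= 100 Mbps * 374 ms
= 100 * 1e6 * 374 / 1000 bits
= 37400000 bits
= 4675000 bytes
= 4565.4297 KB
BDP = 37400000 bits (4675000 bytes)


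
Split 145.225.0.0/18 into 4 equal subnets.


New prefix = 18 + 2 = 20
Each subnet has 4096 addresses
  145.225.0.0/20
  145.225.16.0/20
  145.225.32.0/20
  145.225.48.0/20
Subnets: 145.225.0.0/20, 145.225.16.0/20, 145.225.32.0/20, 145.225.48.0/20


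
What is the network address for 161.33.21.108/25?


IP:   10100001.00100001.00010101.01101100
Mask: 11111111.11111111.11111111.10000000
AND operation:
Net:  10100001.00100001.00010101.00000000
Network: 161.33.21.0/25


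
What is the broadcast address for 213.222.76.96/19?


Network: 213.222.64.0/19
Host bits = 13
Set all host bits to 1:
Broadcast: 213.222.95.255


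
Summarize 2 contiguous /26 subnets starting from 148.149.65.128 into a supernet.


Original prefix: /26
Number of subnets: 2 = 2^1
New prefix = 26 - 1 = 25
Supernet: 148.149.65.128/25


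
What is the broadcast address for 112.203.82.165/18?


Network: 112.203.64.0/18
Host bits = 14
Set all host bits to 1:
Broadcast: 112.203.127.255


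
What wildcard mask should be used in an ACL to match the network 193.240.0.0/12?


Subnet mask: 255.240.0.0
Wildcard = 255.255.255.255 - subnet mask
255 - 255 = 0
255 - 240 = 15
255 - 0 = 255
255 - 0 = 255
Wildcard: 0.15.255.255


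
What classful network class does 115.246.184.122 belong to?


First octet: 115
Binary: 01110011
0xxxxxxx -> Class A (1-126)
Class A, default mask 255.0.0.0 (/8)


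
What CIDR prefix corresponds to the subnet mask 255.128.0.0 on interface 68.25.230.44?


Binary: 11111111.10000000.00000000.00000000
Count leading 1s
Prefix: /9


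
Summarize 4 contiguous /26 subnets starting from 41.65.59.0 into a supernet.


Original prefix: /26
Number of subnets: 4 = 2^2
New prefix = 26 - 2 = 24
Supernet: 41.65.59.0/24


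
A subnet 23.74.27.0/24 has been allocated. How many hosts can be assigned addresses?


Host bits = 32 - 24 = 8
Total addresses = 2^8 = 256
Usable = total - 2 (network and broadcast)
Usable hosts: 254


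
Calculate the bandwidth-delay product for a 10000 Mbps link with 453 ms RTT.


BDP = bandwidth * RTT
= 10000 Mbps * 453 ms
= 10000 * 1e6 * 453 / 1000 bits
= 4530000000 bits
= 566250000 bytes
= 552978.5156 KB
BDP = 4530000000 bits (566250000 bytes)


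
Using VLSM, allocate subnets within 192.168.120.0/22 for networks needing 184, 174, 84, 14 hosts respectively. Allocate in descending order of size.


184 hosts -> /24 (254 usable): 192.168.120.0/24
174 hosts -> /24 (254 usable): 192.168.121.0/24
84 hosts -> /25 (126 usable): 192.168.122.0/25
14 hosts -> /28 (14 usable): 192.168.122.128/28
Allocation: 192.168.120.0/24 (184 hosts, 254 usable); 192.168.121.0/24 (174 hosts, 254 usable); 192.168.122.0/25 (84 hosts, 126 usable); 192.168.122.128/28 (14 hosts, 14 usable)


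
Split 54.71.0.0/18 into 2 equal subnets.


New prefix = 18 + 1 = 19
Each subnet has 8192 addresses
  54.71.0.0/19
  54.71.32.0/19
Subnets: 54.71.0.0/19, 54.71.32.0/19


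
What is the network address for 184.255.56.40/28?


IP:   10111000.11111111.00111000.00101000
Mask: 11111111.11111111.11111111.11110000
AND operation:
Net:  10111000.11111111.00111000.00100000
Network: 184.255.56.32/28


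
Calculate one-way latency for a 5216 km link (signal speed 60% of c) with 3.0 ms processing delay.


Speed = 0.6 * 3e5 km/s = 180000 km/s
Propagation delay = 5216 / 180000 = 0.029 s = 28.9778 ms
Processing delay = 3.0 ms
Total one-way latency = 31.9778 ms


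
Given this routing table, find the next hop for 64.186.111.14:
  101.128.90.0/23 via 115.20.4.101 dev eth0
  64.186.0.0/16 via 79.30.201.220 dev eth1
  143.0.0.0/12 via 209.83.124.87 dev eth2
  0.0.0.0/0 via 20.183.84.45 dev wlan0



Longest prefix match for 64.186.111.14:
  /23 101.128.90.0: no
  /16 64.186.0.0: MATCH
  /12 143.0.0.0: no
  /0 0.0.0.0: MATCH
Selected: next-hop 79.30.201.220 via eth1 (matched /16)


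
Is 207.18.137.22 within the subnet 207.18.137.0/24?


Subnet network: 207.18.137.0
Test IP AND mask: 207.18.137.0
Yes, 207.18.137.22 is in 207.18.137.0/24


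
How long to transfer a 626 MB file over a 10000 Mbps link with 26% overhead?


Effective throughput = 10000 * (1 - 26/100) = 7400 Mbps
File size in Mb = 626 * 8 = 5008 Mb
Time = 5008 / 7400
Time = 0.6768 seconds


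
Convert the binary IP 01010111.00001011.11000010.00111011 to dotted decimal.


01010111 = 87
00001011 = 11
11000010 = 194
00111011 = 59
IP: 87.11.194.59


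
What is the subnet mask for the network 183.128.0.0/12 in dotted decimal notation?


/12 means 12 network bits, 20 host bits
Binary: 11111111111100000000000000000000
Mask: 255.240.0.0


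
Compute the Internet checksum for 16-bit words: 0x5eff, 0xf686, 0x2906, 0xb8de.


Sum all words (with carry folding):
+ 0x5eff = 0x5eff
+ 0xf686 = 0x5586
+ 0x2906 = 0x7e8c
+ 0xb8de = 0x376b
One's complement: ~0x376b
Checksum = 0xc894


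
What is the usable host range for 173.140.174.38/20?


Network: 173.140.160.0
Broadcast: 173.140.175.255
First usable = network + 1
Last usable = broadcast - 1
Range: 173.140.160.1 to 173.140.175.254


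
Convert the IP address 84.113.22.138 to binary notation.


84 = 01010100
113 = 01110001
22 = 00010110
138 = 10001010
Binary: 01010100.01110001.00010110.10001010


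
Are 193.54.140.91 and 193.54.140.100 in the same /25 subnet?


Mask: 255.255.255.128
193.54.140.91 AND mask = 193.54.140.0
193.54.140.100 AND mask = 193.54.140.0
Yes, same subnet (193.54.140.0)


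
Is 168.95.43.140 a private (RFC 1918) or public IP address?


RFC 1918 private ranges:
  10.0.0.0/8 (10.0.0.0 - 10.255.255.255)
  172.16.0.0/12 (172.16.0.0 - 172.31.255.255)
  192.168.0.0/16 (192.168.0.0 - 192.168.255.255)
Public (not in any RFC 1918 range)


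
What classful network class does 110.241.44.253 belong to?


First octet: 110
Binary: 01101110
0xxxxxxx -> Class A (1-126)
Class A, default mask 255.0.0.0 (/8)


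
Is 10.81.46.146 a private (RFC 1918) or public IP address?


RFC 1918 private ranges:
  10.0.0.0/8 (10.0.0.0 - 10.255.255.255)
  172.16.0.0/12 (172.16.0.0 - 172.31.255.255)
  192.168.0.0/16 (192.168.0.0 - 192.168.255.255)
Private (in 10.0.0.0/8)


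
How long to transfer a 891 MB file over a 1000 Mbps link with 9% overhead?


Effective throughput = 1000 * (1 - 9/100) = 910 Mbps
File size in Mb = 891 * 8 = 7128 Mb
Time = 7128 / 910
Time = 7.833 seconds


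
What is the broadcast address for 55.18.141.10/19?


Network: 55.18.128.0/19
Host bits = 13
Set all host bits to 1:
Broadcast: 55.18.159.255


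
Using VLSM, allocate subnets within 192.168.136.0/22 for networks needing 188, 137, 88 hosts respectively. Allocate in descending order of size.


188 hosts -> /24 (254 usable): 192.168.136.0/24
137 hosts -> /24 (254 usable): 192.168.137.0/24
88 hosts -> /25 (126 usable): 192.168.138.0/25
Allocation: 192.168.136.0/24 (188 hosts, 254 usable); 192.168.137.0/24 (137 hosts, 254 usable); 192.168.138.0/25 (88 hosts, 126 usable)


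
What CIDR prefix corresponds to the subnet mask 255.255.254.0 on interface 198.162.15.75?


Binary: 11111111.11111111.11111110.00000000
Count leading 1s
Prefix: /23


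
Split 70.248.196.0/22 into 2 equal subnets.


New prefix = 22 + 1 = 23
Each subnet has 512 addresses
  70.248.196.0/23
  70.248.198.0/23
Subnets: 70.248.196.0/23, 70.248.198.0/23


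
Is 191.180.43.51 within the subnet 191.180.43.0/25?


Subnet network: 191.180.43.0
Test IP AND mask: 191.180.43.0
Yes, 191.180.43.51 is in 191.180.43.0/25


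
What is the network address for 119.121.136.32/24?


IP:   01110111.01111001.10001000.00100000
Mask: 11111111.11111111.11111111.00000000
AND operation:
Net:  01110111.01111001.10001000.00000000
Network: 119.121.136.0/24


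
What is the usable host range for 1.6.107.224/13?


Network: 1.0.0.0
Broadcast: 1.7.255.255
First usable = network + 1
Last usable = broadcast - 1
Range: 1.0.0.1 to 1.7.255.254


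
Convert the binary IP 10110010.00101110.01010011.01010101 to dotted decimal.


10110010 = 178
00101110 = 46
01010011 = 83
01010101 = 85
IP: 178.46.83.85


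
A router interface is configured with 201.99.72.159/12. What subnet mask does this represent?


/12 means 12 network bits, 20 host bits
Binary: 11111111111100000000000000000000
Mask: 255.240.0.0


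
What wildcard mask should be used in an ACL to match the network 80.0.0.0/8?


Subnet mask: 255.0.0.0
Wildcard = 255.255.255.255 - subnet mask
255 - 255 = 0
255 - 0 = 255
255 - 0 = 255
255 - 0 = 255
Wildcard: 0.255.255.255


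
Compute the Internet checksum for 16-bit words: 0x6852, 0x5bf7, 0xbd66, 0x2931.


Sum all words (with carry folding):
+ 0x6852 = 0x6852
+ 0x5bf7 = 0xc449
+ 0xbd66 = 0x81b0
+ 0x2931 = 0xaae1
One's complement: ~0xaae1
Checksum = 0x551e


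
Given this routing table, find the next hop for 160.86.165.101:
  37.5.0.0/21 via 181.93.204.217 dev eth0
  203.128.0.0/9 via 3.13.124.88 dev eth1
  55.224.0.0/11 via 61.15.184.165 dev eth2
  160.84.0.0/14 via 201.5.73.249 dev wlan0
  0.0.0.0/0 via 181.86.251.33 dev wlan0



Longest prefix match for 160.86.165.101:
  /21 37.5.0.0: no
  /9 203.128.0.0: no
  /11 55.224.0.0: no
  /14 160.84.0.0: MATCH
  /0 0.0.0.0: MATCH
Selected: next-hop 201.5.73.249 via wlan0 (matched /14)


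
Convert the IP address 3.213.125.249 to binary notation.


3 = 00000011
213 = 11010101
125 = 01111101
249 = 11111001
Binary: 00000011.11010101.01111101.11111001


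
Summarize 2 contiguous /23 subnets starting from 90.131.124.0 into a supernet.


Original prefix: /23
Number of subnets: 2 = 2^1
New prefix = 23 - 1 = 22
Supernet: 90.131.124.0/22


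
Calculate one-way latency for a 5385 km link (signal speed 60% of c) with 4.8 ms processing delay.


Speed = 0.6 * 3e5 km/s = 180000 km/s
Propagation delay = 5385 / 180000 = 0.0299 s = 29.9167 ms
Processing delay = 4.8 ms
Total one-way latency = 34.7167 ms


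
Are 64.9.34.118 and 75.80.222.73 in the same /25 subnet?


Mask: 255.255.255.128
64.9.34.118 AND mask = 64.9.34.0
75.80.222.73 AND mask = 75.80.222.0
No, different subnets (64.9.34.0 vs 75.80.222.0)


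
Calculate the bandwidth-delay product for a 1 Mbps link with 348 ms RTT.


BDP = bandwidth * RTT
= 1 Mbps * 348 ms
= 1 * 1e6 * 348 / 1000 bits
= 348000 bits
= 43500 bytes
= 42.4805 KB
BDP = 348000 bits (43500 bytes)


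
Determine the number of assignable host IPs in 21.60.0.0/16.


Host bits = 32 - 16 = 16
Total addresses = 2^16 = 65536
Usable = total - 2 (network and broadcast)
Usable hosts: 65534


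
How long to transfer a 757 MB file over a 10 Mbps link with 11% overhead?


Effective throughput = 10 * (1 - 11/100) = 8.9 Mbps
File size in Mb = 757 * 8 = 6056 Mb
Time = 6056 / 8.9
Time = 680.4494 seconds


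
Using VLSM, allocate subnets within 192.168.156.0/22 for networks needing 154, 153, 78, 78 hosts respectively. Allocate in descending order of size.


154 hosts -> /24 (254 usable): 192.168.156.0/24
153 hosts -> /24 (254 usable): 192.168.157.0/24
78 hosts -> /25 (126 usable): 192.168.158.0/25
78 hosts -> /25 (126 usable): 192.168.158.128/25
Allocation: 192.168.156.0/24 (154 hosts, 254 usable); 192.168.157.0/24 (153 hosts, 254 usable); 192.168.158.0/25 (78 hosts, 126 usable); 192.168.158.128/25 (78 hosts, 126 usable)


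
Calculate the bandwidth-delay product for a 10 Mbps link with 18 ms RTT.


BDP = bandwidth * RTT
= 10 Mbps * 18 ms
= 10 * 1e6 * 18 / 1000 bits
= 180000 bits
= 22500 bytes
= 21.9727 KB
BDP = 180000 bits (22500 bytes)


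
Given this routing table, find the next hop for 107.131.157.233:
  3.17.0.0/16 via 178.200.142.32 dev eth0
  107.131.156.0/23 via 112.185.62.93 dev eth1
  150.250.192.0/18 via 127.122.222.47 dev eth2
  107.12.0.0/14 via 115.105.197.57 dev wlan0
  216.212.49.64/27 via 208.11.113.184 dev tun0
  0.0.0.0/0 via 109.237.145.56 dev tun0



Longest prefix match for 107.131.157.233:
  /16 3.17.0.0: no
  /23 107.131.156.0: MATCH
  /18 150.250.192.0: no
  /14 107.12.0.0: no
  /27 216.212.49.64: no
  /0 0.0.0.0: MATCH
Selected: next-hop 112.185.62.93 via eth1 (matched /23)


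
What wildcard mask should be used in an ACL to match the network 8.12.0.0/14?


Subnet mask: 255.252.0.0
Wildcard = 255.255.255.255 - subnet mask
255 - 255 = 0
255 - 252 = 3
255 - 0 = 255
255 - 0 = 255
Wildcard: 0.3.255.255


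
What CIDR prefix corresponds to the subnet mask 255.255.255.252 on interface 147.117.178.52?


Binary: 11111111.11111111.11111111.11111100
Count leading 1s
Prefix: /30


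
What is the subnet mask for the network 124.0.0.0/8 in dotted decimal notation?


/8 means 8 network bits, 24 host bits
Binary: 11111111000000000000000000000000
Mask: 255.0.0.0


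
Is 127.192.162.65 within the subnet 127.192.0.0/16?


Subnet network: 127.192.0.0
Test IP AND mask: 127.192.0.0
Yes, 127.192.162.65 is in 127.192.0.0/16


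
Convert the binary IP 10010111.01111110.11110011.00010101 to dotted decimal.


10010111 = 151
01111110 = 126
11110011 = 243
00010101 = 21
IP: 151.126.243.21


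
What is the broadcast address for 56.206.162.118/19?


Network: 56.206.160.0/19
Host bits = 13
Set all host bits to 1:
Broadcast: 56.206.191.255


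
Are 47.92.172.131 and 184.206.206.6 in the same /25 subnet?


Mask: 255.255.255.128
47.92.172.131 AND mask = 47.92.172.128
184.206.206.6 AND mask = 184.206.206.0
No, different subnets (47.92.172.128 vs 184.206.206.0)


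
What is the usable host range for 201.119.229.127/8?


Network: 201.0.0.0
Broadcast: 201.255.255.255
First usable = network + 1
Last usable = broadcast - 1
Range: 201.0.0.1 to 201.255.255.254


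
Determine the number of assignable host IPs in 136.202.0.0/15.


Host bits = 32 - 15 = 17
Total addresses = 2^17 = 131072
Usable = total - 2 (network and broadcast)
Usable hosts: 131070


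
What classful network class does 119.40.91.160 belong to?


First octet: 119
Binary: 01110111
0xxxxxxx -> Class A (1-126)
Class A, default mask 255.0.0.0 (/8)


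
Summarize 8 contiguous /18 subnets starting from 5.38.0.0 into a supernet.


Original prefix: /18
Number of subnets: 8 = 2^3
New prefix = 18 - 3 = 15
Supernet: 5.38.0.0/15


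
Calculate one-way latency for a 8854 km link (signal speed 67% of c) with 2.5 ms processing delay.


Speed = 0.67 * 3e5 km/s = 201000 km/s
Propagation delay = 8854 / 201000 = 0.044 s = 44.0498 ms
Processing delay = 2.5 ms
Total one-way latency = 46.5498 ms


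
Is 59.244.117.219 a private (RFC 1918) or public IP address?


RFC 1918 private ranges:
  10.0.0.0/8 (10.0.0.0 - 10.255.255.255)
  172.16.0.0/12 (172.16.0.0 - 172.31.255.255)
  192.168.0.0/16 (192.168.0.0 - 192.168.255.255)
Public (not in any RFC 1918 range)


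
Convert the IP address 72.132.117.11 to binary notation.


72 = 01001000
132 = 10000100
117 = 01110101
11 = 00001011
Binary: 01001000.10000100.01110101.00001011


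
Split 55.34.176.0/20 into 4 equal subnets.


New prefix = 20 + 2 = 22
Each subnet has 1024 addresses
  55.34.176.0/22
  55.34.180.0/22
  55.34.184.0/22
  55.34.188.0/22
Subnets: 55.34.176.0/22, 55.34.180.0/22, 55.34.184.0/22, 55.34.188.0/22


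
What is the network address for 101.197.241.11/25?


IP:   01100101.11000101.11110001.00001011
Mask: 11111111.11111111.11111111.10000000
AND operation:
Net:  01100101.11000101.11110001.00000000
Network: 101.197.241.0/25


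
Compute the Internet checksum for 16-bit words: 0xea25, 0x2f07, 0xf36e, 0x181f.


Sum all words (with carry folding):
+ 0xea25 = 0xea25
+ 0x2f07 = 0x192d
+ 0xf36e = 0x0c9c
+ 0x181f = 0x24bb
One's complement: ~0x24bb
Checksum = 0xdb44


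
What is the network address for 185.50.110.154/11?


IP:   10111001.00110010.01101110.10011010
Mask: 11111111.11100000.00000000.00000000
AND operation:
Net:  10111001.00100000.00000000.00000000
Network: 185.32.0.0/11


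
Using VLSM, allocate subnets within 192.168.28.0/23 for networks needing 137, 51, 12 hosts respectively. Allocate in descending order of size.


137 hosts -> /24 (254 usable): 192.168.28.0/24
51 hosts -> /26 (62 usable): 192.168.29.0/26
12 hosts -> /28 (14 usable): 192.168.29.64/28
Allocation: 192.168.28.0/24 (137 hosts, 254 usable); 192.168.29.0/26 (51 hosts, 62 usable); 192.168.29.64/28 (12 hosts, 14 usable)


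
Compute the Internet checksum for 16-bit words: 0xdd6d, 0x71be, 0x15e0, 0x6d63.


Sum all words (with carry folding):
+ 0xdd6d = 0xdd6d
+ 0x71be = 0x4f2c
+ 0x15e0 = 0x650c
+ 0x6d63 = 0xd26f
One's complement: ~0xd26f
Checksum = 0x2d90


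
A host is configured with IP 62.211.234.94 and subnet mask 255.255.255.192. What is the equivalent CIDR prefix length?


Binary: 11111111.11111111.11111111.11000000
Count leading 1s
Prefix: /26


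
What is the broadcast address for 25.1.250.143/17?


Network: 25.1.128.0/17
Host bits = 15
Set all host bits to 1:
Broadcast: 25.1.255.255


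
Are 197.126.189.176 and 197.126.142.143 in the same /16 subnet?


Mask: 255.255.0.0
197.126.189.176 AND mask = 197.126.0.0
197.126.142.143 AND mask = 197.126.0.0
Yes, same subnet (197.126.0.0)


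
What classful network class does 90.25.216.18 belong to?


First octet: 90
Binary: 01011010
0xxxxxxx -> Class A (1-126)
Class A, default mask 255.0.0.0 (/8)


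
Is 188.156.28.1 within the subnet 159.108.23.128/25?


Subnet network: 159.108.23.128
Test IP AND mask: 188.156.28.0
No, 188.156.28.1 is not in 159.108.23.128/25


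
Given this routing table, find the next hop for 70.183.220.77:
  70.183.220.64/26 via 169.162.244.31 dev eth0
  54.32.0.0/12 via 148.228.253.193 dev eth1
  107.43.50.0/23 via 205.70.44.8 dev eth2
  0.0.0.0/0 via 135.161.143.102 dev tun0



Longest prefix match for 70.183.220.77:
  /26 70.183.220.64: MATCH
  /12 54.32.0.0: no
  /23 107.43.50.0: no
  /0 0.0.0.0: MATCH
Selected: next-hop 169.162.244.31 via eth0 (matched /26)


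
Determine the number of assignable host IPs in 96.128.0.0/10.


Host bits = 32 - 10 = 22
Total addresses = 2^22 = 4194304
Usable = total - 2 (network and broadcast)
Usable hosts: 4194302


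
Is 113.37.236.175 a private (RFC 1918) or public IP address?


RFC 1918 private ranges:
  10.0.0.0/8 (10.0.0.0 - 10.255.255.255)
  172.16.0.0/12 (172.16.0.0 - 172.31.255.255)
  192.168.0.0/16 (192.168.0.0 - 192.168.255.255)
Public (not in any RFC 1918 range)


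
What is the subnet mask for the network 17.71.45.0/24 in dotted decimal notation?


/24 means 24 network bits, 8 host bits
Binary: 11111111111111111111111100000000
Mask: 255.255.255.0


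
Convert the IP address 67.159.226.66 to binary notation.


67 = 01000011
159 = 10011111
226 = 11100010
66 = 01000010
Binary: 01000011.10011111.11100010.01000010


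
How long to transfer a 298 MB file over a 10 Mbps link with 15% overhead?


Effective throughput = 10 * (1 - 15/100) = 8.5 Mbps
File size in Mb = 298 * 8 = 2384 Mb
Time = 2384 / 8.5
Time = 280.4706 seconds


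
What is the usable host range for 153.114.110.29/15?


Network: 153.114.0.0
Broadcast: 153.115.255.255
First usable = network + 1
Last usable = broadcast - 1
Range: 153.114.0.1 to 153.115.255.254


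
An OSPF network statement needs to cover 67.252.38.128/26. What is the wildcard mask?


Subnet mask: 255.255.255.192
Wildcard = 255.255.255.255 - subnet mask
255 - 255 = 0
255 - 255 = 0
255 - 255 = 0
255 - 192 = 63
Wildcard: 0.0.0.63


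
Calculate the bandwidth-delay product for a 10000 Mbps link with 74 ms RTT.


BDP = bandwidth * RTT
= 10000 Mbps * 74 ms
= 10000 * 1e6 * 74 / 1000 bits
= 740000000 bits
= 92500000 bytes
= 90332.0312 KB
BDP = 740000000 bits (92500000 bytes)


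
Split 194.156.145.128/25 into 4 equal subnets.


New prefix = 25 + 2 = 27
Each subnet has 32 addresses
  194.156.145.128/27
  194.156.145.160/27
  194.156.145.192/27
  194.156.145.224/27
Subnets: 194.156.145.128/27, 194.156.145.160/27, 194.156.145.192/27, 194.156.145.224/27


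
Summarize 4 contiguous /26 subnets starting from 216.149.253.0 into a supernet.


Original prefix: /26
Number of subnets: 4 = 2^2
New prefix = 26 - 2 = 24
Supernet: 216.149.253.0/24


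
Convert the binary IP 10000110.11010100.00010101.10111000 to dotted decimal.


10000110 = 134
11010100 = 212
00010101 = 21
10111000 = 184
IP: 134.212.21.184


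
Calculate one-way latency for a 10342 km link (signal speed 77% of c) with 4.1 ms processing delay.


Speed = 0.77 * 3e5 km/s = 231000 km/s
Propagation delay = 10342 / 231000 = 0.0448 s = 44.7706 ms
Processing delay = 4.1 ms
Total one-way latency = 48.8706 ms


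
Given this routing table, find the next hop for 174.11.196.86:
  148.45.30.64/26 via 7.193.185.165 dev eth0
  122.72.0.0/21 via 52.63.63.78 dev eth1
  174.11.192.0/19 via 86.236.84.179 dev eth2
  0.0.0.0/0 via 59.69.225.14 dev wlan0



Longest prefix match for 174.11.196.86:
  /26 148.45.30.64: no
  /21 122.72.0.0: no
  /19 174.11.192.0: MATCH
  /0 0.0.0.0: MATCH
Selected: next-hop 86.236.84.179 via eth2 (matched /19)


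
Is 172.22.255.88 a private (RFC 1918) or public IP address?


RFC 1918 private ranges:
  10.0.0.0/8 (10.0.0.0 - 10.255.255.255)
  172.16.0.0/12 (172.16.0.0 - 172.31.255.255)
  192.168.0.0/16 (192.168.0.0 - 192.168.255.255)
Private (in 172.16.0.0/12)


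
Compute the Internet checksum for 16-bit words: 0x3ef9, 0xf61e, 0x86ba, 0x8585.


Sum all words (with carry folding):
+ 0x3ef9 = 0x3ef9
+ 0xf61e = 0x3518
+ 0x86ba = 0xbbd2
+ 0x8585 = 0x4158
One's complement: ~0x4158
Checksum = 0xbea7


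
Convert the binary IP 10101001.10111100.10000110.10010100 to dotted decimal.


10101001 = 169
10111100 = 188
10000110 = 134
10010100 = 148
IP: 169.188.134.148


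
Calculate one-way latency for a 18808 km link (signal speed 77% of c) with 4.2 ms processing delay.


Speed = 0.77 * 3e5 km/s = 231000 km/s
Propagation delay = 18808 / 231000 = 0.0814 s = 81.4199 ms
Processing delay = 4.2 ms
Total one-way latency = 85.6199 ms


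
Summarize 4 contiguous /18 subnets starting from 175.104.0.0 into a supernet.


Original prefix: /18
Number of subnets: 4 = 2^2
New prefix = 18 - 2 = 16
Supernet: 175.104.0.0/16


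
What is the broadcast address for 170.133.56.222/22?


Network: 170.133.56.0/22
Host bits = 10
Set all host bits to 1:
Broadcast: 170.133.59.255


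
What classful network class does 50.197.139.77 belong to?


First octet: 50
Binary: 00110010
0xxxxxxx -> Class A (1-126)
Class A, default mask 255.0.0.0 (/8)


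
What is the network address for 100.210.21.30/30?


IP:   01100100.11010010.00010101.00011110
Mask: 11111111.11111111.11111111.11111100
AND operation:
Net:  01100100.11010010.00010101.00011100
Network: 100.210.21.28/30


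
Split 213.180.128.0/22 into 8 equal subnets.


New prefix = 22 + 3 = 25
Each subnet has 128 addresses
  213.180.128.0/25
  213.180.128.128/25
  213.180.129.0/25
  213.180.129.128/25
  213.180.130.0/25
  213.180.130.128/25
  213.180.131.0/25
  213.180.131.128/25
Subnets: 213.180.128.0/25, 213.180.128.128/25, 213.180.129.0/25, 213.180.129.128/25, 213.180.130.0/25, 213.180.130.128/25, 213.180.131.0/25, 213.180.131.128/25


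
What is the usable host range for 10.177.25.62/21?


Network: 10.177.24.0
Broadcast: 10.177.31.255
First usable = network + 1
Last usable = broadcast - 1
Range: 10.177.24.1 to 10.177.31.254


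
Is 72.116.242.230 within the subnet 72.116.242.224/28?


Subnet network: 72.116.242.224
Test IP AND mask: 72.116.242.224
Yes, 72.116.242.230 is in 72.116.242.224/28


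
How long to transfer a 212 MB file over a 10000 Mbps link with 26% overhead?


Effective throughput = 10000 * (1 - 26/100) = 7400 Mbps
File size in Mb = 212 * 8 = 1696 Mb
Time = 1696 / 7400
Time = 0.2292 seconds


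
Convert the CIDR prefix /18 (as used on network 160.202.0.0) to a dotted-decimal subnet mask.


/18 means 18 network bits, 14 host bits
Binary: 11111111111111111100000000000000
Mask: 255.255.192.0


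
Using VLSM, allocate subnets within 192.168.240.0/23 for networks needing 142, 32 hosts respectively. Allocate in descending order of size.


142 hosts -> /24 (254 usable): 192.168.240.0/24
32 hosts -> /26 (62 usable): 192.168.241.0/26
Allocation: 192.168.240.0/24 (142 hosts, 254 usable); 192.168.241.0/26 (32 hosts, 62 usable)


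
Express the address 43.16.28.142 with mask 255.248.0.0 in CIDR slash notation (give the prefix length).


Binary: 11111111.11111000.00000000.00000000
Count leading 1s
Prefix: /13


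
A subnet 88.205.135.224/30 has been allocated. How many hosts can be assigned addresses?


Host bits = 32 - 30 = 2
Total addresses = 2^2 = 4
Usable = total - 2 (network and broadcast)
Usable hosts: 2


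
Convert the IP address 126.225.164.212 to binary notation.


126 = 01111110
225 = 11100001
164 = 10100100
212 = 11010100
Binary: 01111110.11100001.10100100.11010100


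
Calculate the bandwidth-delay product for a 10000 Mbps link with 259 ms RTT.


BDP = bandwidth * RTT
= 10000 Mbps * 259 ms
= 10000 * 1e6 * 259 / 1000 bits
= 2590000000 bits
= 323750000 bytes
= 316162.1094 KB
BDP = 2590000000 bits (323750000 bytes)


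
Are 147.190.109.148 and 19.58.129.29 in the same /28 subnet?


Mask: 255.255.255.240
147.190.109.148 AND mask = 147.190.109.144
19.58.129.29 AND mask = 19.58.129.16
No, different subnets (147.190.109.144 vs 19.58.129.16)


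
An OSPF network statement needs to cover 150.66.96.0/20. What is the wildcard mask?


Subnet mask: 255.255.240.0
Wildcard = 255.255.255.255 - subnet mask
255 - 255 = 0
255 - 255 = 0
255 - 240 = 15
255 - 0 = 255
Wildcard: 0.0.15.255


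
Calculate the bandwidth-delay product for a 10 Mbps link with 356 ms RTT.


BDP = bandwidth * RTT
= 10 Mbps * 356 ms
= 10 * 1e6 * 356 / 1000 bits
= 3560000 bits
= 445000 bytes
= 434.5703 KB
BDP = 3560000 bits (445000 bytes)


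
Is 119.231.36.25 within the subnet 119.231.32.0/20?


Subnet network: 119.231.32.0
Test IP AND mask: 119.231.32.0
Yes, 119.231.36.25 is in 119.231.32.0/20


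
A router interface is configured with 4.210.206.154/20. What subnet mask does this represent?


/20 means 20 network bits, 12 host bits
Binary: 11111111111111111111000000000000
Mask: 255.255.240.0


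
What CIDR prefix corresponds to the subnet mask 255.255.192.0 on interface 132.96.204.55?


Binary: 11111111.11111111.11000000.00000000
Count leading 1s
Prefix: /18


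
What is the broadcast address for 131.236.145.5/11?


Network: 131.224.0.0/11
Host bits = 21
Set all host bits to 1:
Broadcast: 131.255.255.255


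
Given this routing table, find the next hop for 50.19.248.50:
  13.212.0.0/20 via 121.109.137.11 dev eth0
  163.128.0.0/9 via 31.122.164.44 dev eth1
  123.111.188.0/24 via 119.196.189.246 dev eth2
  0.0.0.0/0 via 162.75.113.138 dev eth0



Longest prefix match for 50.19.248.50:
  /20 13.212.0.0: no
  /9 163.128.0.0: no
  /24 123.111.188.0: no
  /0 0.0.0.0: MATCH
Selected: next-hop 162.75.113.138 via eth0 (matched /0)


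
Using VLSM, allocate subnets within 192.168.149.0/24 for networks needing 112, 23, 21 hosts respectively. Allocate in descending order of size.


112 hosts -> /25 (126 usable): 192.168.149.0/25
23 hosts -> /27 (30 usable): 192.168.149.128/27
21 hosts -> /27 (30 usable): 192.168.149.160/27
Allocation: 192.168.149.0/25 (112 hosts, 126 usable); 192.168.149.128/27 (23 hosts, 30 usable); 192.168.149.160/27 (21 hosts, 30 usable)


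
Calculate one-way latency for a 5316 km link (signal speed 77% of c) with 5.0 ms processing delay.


Speed = 0.77 * 3e5 km/s = 231000 km/s
Propagation delay = 5316 / 231000 = 0.023 s = 23.013 ms
Processing delay = 5.0 ms
Total one-way latency = 28.013 ms


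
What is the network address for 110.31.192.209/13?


IP:   01101110.00011111.11000000.11010001
Mask: 11111111.11111000.00000000.00000000
AND operation:
Net:  01101110.00011000.00000000.00000000
Network: 110.24.0.0/13


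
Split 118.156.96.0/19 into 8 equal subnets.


New prefix = 19 + 3 = 22
Each subnet has 1024 addresses
  118.156.96.0/22
  118.156.100.0/22
  118.156.104.0/22
  118.156.108.0/22
  118.156.112.0/22
  118.156.116.0/22
  118.156.120.0/22
  118.156.124.0/22
Subnets: 118.156.96.0/22, 118.156.100.0/22, 118.156.104.0/22, 118.156.108.0/22, 118.156.112.0/22, 118.156.116.0/22, 118.156.120.0/22, 118.156.124.0/22


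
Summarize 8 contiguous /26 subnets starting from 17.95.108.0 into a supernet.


Original prefix: /26
Number of subnets: 8 = 2^3
New prefix = 26 - 3 = 23
Supernet: 17.95.108.0/23


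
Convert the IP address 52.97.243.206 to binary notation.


52 = 00110100
97 = 01100001
243 = 11110011
206 = 11001110
Binary: 00110100.01100001.11110011.11001110


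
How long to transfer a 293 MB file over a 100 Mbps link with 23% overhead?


Effective throughput = 100 * (1 - 23/100) = 77 Mbps
File size in Mb = 293 * 8 = 2344 Mb
Time = 2344 / 77
Time = 30.4416 seconds


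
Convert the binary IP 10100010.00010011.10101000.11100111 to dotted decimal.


10100010 = 162
00010011 = 19
10101000 = 168
11100111 = 231
IP: 162.19.168.231


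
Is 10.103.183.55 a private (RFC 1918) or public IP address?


RFC 1918 private ranges:
  10.0.0.0/8 (10.0.0.0 - 10.255.255.255)
  172.16.0.0/12 (172.16.0.0 - 172.31.255.255)
  192.168.0.0/16 (192.168.0.0 - 192.168.255.255)
Private (in 10.0.0.0/8)


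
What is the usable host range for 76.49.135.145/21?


Network: 76.49.128.0
Broadcast: 76.49.135.255
First usable = network + 1
Last usable = broadcast - 1
Range: 76.49.128.1 to 76.49.135.254


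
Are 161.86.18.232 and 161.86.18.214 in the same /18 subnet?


Mask: 255.255.192.0
161.86.18.232 AND mask = 161.86.0.0
161.86.18.214 AND mask = 161.86.0.0
Yes, same subnet (161.86.0.0)


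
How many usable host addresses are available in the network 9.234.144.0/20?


Host bits = 32 - 20 = 12
Total addresses = 2^12 = 4096
Usable = total - 2 (network and broadcast)
Usable hosts: 4094


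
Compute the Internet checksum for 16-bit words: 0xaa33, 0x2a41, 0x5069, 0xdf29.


Sum all words (with carry folding):
+ 0xaa33 = 0xaa33
+ 0x2a41 = 0xd474
+ 0x5069 = 0x24de
+ 0xdf29 = 0x0408
One's complement: ~0x0408
Checksum = 0xfbf7


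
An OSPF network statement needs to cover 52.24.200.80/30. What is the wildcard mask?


Subnet mask: 255.255.255.252
Wildcard = 255.255.255.255 - subnet mask
255 - 255 = 0
255 - 255 = 0
255 - 255 = 0
255 - 252 = 3
Wildcard: 0.0.0.3


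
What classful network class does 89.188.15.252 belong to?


First octet: 89
Binary: 01011001
0xxxxxxx -> Class A (1-126)
Class A, default mask 255.0.0.0 (/8)


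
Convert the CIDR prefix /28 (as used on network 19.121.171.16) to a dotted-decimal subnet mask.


/28 means 28 network bits, 4 host bits
Binary: 11111111111111111111111111110000
Mask: 255.255.255.240


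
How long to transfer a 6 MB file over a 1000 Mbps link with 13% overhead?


Effective throughput = 1000 * (1 - 13/100) = 870 Mbps
File size in Mb = 6 * 8 = 48 Mb
Time = 48 / 870
Time = 0.0552 seconds


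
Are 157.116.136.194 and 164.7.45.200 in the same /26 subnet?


Mask: 255.255.255.192
157.116.136.194 AND mask = 157.116.136.192
164.7.45.200 AND mask = 164.7.45.192
No, different subnets (157.116.136.192 vs 164.7.45.192)


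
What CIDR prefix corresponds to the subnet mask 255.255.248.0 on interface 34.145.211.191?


Binary: 11111111.11111111.11111000.00000000
Count leading 1s
Prefix: /21


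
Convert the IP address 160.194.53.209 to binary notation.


160 = 10100000
194 = 11000010
53 = 00110101
209 = 11010001
Binary: 10100000.11000010.00110101.11010001


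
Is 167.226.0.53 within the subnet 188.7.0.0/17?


Subnet network: 188.7.0.0
Test IP AND mask: 167.226.0.0
No, 167.226.0.53 is not in 188.7.0.0/17


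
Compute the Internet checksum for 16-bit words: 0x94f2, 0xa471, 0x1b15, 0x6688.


Sum all words (with carry folding):
+ 0x94f2 = 0x94f2
+ 0xa471 = 0x3964
+ 0x1b15 = 0x5479
+ 0x6688 = 0xbb01
One's complement: ~0xbb01
Checksum = 0x44fe


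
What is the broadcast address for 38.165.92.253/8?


Network: 38.0.0.0/8
Host bits = 24
Set all host bits to 1:
Broadcast: 38.255.255.255


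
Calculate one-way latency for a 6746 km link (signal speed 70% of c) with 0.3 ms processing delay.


Speed = 0.7 * 3e5 km/s = 210000 km/s
Propagation delay = 6746 / 210000 = 0.0321 s = 32.1238 ms
Processing delay = 0.3 ms
Total one-way latency = 32.4238 ms


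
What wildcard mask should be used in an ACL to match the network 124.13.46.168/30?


Subnet mask: 255.255.255.252
Wildcard = 255.255.255.255 - subnet mask
255 - 255 = 0
255 - 255 = 0
255 - 255 = 0
255 - 252 = 3
Wildcard: 0.0.0.3


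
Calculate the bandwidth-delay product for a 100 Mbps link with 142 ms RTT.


BDP = bandwidth * RTT
= 100 Mbps * 142 ms
= 100 * 1e6 * 142 / 1000 bits
= 14200000 bits
= 1775000 bytes
= 1733.3984 KB
BDP = 14200000 bits (1775000 bytes)


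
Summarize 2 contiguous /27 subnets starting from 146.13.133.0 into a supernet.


Original prefix: /27
Number of subnets: 2 = 2^1
New prefix = 27 - 1 = 26
Supernet: 146.13.133.0/26


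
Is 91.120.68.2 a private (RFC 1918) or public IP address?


RFC 1918 private ranges:
  10.0.0.0/8 (10.0.0.0 - 10.255.255.255)
  172.16.0.0/12 (172.16.0.0 - 172.31.255.255)
  192.168.0.0/16 (192.168.0.0 - 192.168.255.255)
Public (not in any RFC 1918 range)


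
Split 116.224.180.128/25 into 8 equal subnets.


New prefix = 25 + 3 = 28
Each subnet has 16 addresses
  116.224.180.128/28
  116.224.180.144/28
  116.224.180.160/28
  116.224.180.176/28
  116.224.180.192/28
  116.224.180.208/28
  116.224.180.224/28
  116.224.180.240/28
Subnets: 116.224.180.128/28, 116.224.180.144/28, 116.224.180.160/28, 116.224.180.176/28, 116.224.180.192/28, 116.224.180.208/28, 116.224.180.224/28, 116.224.180.240/28


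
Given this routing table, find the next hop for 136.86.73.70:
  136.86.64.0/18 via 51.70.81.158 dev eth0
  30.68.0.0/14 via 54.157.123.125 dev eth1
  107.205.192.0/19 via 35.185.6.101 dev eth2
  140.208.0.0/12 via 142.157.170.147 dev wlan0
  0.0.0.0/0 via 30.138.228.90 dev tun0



Longest prefix match for 136.86.73.70:
  /18 136.86.64.0: MATCH
  /14 30.68.0.0: no
  /19 107.205.192.0: no
  /12 140.208.0.0: no
  /0 0.0.0.0: MATCH
Selected: next-hop 51.70.81.158 via eth0 (matched /18)


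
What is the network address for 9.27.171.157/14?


IP:   00001001.00011011.10101011.10011101
Mask: 11111111.11111100.00000000.00000000
AND operation:
Net:  00001001.00011000.00000000.00000000
Network: 9.24.0.0/14


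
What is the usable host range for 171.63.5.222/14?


Network: 171.60.0.0
Broadcast: 171.63.255.255
First usable = network + 1
Last usable = broadcast - 1
Range: 171.60.0.1 to 171.63.255.254


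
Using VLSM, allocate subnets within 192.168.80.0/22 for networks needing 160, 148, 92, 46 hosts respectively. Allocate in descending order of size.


160 hosts -> /24 (254 usable): 192.168.80.0/24
148 hosts -> /24 (254 usable): 192.168.81.0/24
92 hosts -> /25 (126 usable): 192.168.82.0/25
46 hosts -> /26 (62 usable): 192.168.82.128/26
Allocation: 192.168.80.0/24 (160 hosts, 254 usable); 192.168.81.0/24 (148 hosts, 254 usable); 192.168.82.0/25 (92 hosts, 126 usable); 192.168.82.128/26 (46 hosts, 62 usable)


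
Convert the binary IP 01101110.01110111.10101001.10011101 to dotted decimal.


01101110 = 110
01110111 = 119
10101001 = 169
10011101 = 157
IP: 110.119.169.157


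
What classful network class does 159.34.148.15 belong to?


First octet: 159
Binary: 10011111
10xxxxxx -> Class B (128-191)
Class B, default mask 255.255.0.0 (/16)


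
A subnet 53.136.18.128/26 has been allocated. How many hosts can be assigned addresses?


Host bits = 32 - 26 = 6
Total addresses = 2^6 = 64
Usable = total - 2 (network and broadcast)
Usable hosts: 62


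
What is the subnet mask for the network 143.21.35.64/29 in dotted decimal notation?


/29 means 29 network bits, 3 host bits
Binary: 11111111111111111111111111111000
Mask: 255.255.255.248


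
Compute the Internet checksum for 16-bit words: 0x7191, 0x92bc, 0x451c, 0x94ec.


Sum all words (with carry folding):
+ 0x7191 = 0x7191
+ 0x92bc = 0x044e
+ 0x451c = 0x496a
+ 0x94ec = 0xde56
One's complement: ~0xde56
Checksum = 0x21a9
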